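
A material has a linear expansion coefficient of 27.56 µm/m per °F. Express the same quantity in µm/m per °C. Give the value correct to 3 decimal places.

The quantity depends on a temperature interval, so only the ratio of degree sizes applies; the offset between the scales is irrelevant.
A change of 1°C is a change of 1.8°F, so per °C the value is 27.56 × 1.8 = 49.608.

49.608 µm/m per °C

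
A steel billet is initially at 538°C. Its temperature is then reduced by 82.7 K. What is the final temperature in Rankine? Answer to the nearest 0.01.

The 82.7 K change is an interval; Kelvin and Celsius degrees are the same size, so ΔC = -82.7°C.
Final Celsius temperature: 538.0000 - 82.7000 = 455.3000°C.
In Rankine: 455.3000 × 1.8 + 491.67 = 1311.21°R.

1311.21°R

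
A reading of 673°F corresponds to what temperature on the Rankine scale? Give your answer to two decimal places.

In Celsius: (673 - 32) × 5/9 = 356.1111°C.
In Rankine: 356.1111 × 1.8 + 491.67 = 1132.67°R.

1132.67°R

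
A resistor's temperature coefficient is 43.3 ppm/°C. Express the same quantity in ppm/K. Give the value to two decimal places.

43.30 ppm/K

Since only a temperature interval is involved, the additive offset between the scales drops out.
A change of 1 K is a change of 1°C, so per K the value is 43.3 × 1 = 43.30.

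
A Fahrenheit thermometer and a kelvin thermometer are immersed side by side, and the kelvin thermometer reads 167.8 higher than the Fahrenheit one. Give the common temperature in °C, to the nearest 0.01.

91.69°C

Let x be the Fahrenheit reading; then the kelvin reading is 5/9·x + 255.372.
(5/9·x + 255.372) - x = 167.8  ⇒  (-4/9)·x = -87.5722  ⇒  x = 197.0375°F.
In Celsius: (197.0375 - 32) × 5/9 = 91.69°C.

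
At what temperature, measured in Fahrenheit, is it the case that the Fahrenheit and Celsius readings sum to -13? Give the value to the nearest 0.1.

Let F be the Fahrenheit reading. The Celsius reading is C = 5/9·F - 17.7778.
Require F + C = -13: (14/9)·F - 17.7778 = -13.
F = (-13 + 17.7778) / (14/9) = 3.1.

3.1°F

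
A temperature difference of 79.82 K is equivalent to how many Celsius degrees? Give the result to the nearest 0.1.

Kelvin and Celsius degrees are the same size, so the interval is unchanged: 79.8.

79.8°C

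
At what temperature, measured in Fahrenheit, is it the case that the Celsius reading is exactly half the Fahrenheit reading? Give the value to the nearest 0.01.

Let F be the Fahrenheit reading. The Celsius reading is C = 5/9·F - 17.7778.
Require C = 0.5·F: 5/9·F - 17.7778 = 0.5·F.
(1/18)·F = 17.7778  ⇒  F = 320.00.

320.00°F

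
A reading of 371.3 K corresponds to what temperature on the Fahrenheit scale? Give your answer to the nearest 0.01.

208.67°F

In Celsius: 371.3 - 273.15 = 98.1500°C.
In Fahrenheit: 98.1500 × 1.8 + 32 = 208.67°F.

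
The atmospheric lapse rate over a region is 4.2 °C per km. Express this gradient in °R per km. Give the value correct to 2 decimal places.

7.56 °R/km

Since only a temperature interval is involved, the additive offset between the scales drops out.
A change of 1°C is a change of 1.8°R, so 4.2 × 1.8 = 7.56.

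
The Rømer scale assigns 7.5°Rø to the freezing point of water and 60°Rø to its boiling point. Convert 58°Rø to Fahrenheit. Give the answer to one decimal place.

205.1°F

Linear interpolation between the fixed points: C = (58 - 7.5) × 100 / (60 - 7.5) = 96.1905°C.
Then 96.1905 × 1.8 + 32 = 205.1°F.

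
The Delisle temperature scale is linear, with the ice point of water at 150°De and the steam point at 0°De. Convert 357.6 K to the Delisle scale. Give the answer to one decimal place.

23.3°De

First in Celsius: 357.6 - 273.15 = 84.4500°C.
Linearly onto the Delisle scale: 150 + (84.4500 / 100) × (0 - 150) = 23.3°De.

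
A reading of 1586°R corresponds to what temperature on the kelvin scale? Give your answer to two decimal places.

881.11 K

In Celsius: (1586 - 491.67) × 5/9 = 607.9611°C.
In kelvin: 607.9611 + 273.15 = 881.11 K.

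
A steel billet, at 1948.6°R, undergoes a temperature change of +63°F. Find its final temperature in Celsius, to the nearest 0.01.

Initial temperature in Celsius: (1948.6 - 491.67) × 5/9 = 809.4056°C.
The 63°F change is an interval, so only the factor 5/9 applies: +63 × 5/9 = +35.0000°C.
Final Celsius temperature: 809.4056 + 35.0000 = 844.4056°C.

844.41°C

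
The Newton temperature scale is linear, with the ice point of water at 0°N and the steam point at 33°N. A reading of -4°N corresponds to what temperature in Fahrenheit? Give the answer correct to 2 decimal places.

10.18°F

Linear interpolation between the fixed points: C = (-4 - 0) × 100 / (33 - 0) = -12.1212°C.
Then -12.1212 × 1.8 + 32 = 10.18°F.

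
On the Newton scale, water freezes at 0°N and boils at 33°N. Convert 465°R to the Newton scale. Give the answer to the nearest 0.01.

-4.89°N

First in Celsius: (465 - 491.67) × 5/9 = -14.8167°C.
Linearly onto the Newton scale: 0 + (-14.8167 / 100) × (33 - 0) = -4.89°N.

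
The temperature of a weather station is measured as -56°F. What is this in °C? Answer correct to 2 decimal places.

-48.89°C

In Celsius: (-56 - 32) × 5/9 = -48.8889°C.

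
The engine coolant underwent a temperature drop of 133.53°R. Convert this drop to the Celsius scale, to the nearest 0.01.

74.18°C

An interval of 1°R corresponds to 5/9°C.
133.53 × 5/9 = 74.18.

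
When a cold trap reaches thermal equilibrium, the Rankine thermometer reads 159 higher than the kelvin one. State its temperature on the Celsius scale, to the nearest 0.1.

-74.4°C

Let x be the kelvin reading; then the Rankine reading is 1.8·x.
(1.8·x) - x = 159  ⇒  (0.8)·x = 159  ⇒  x = 198.7500 K.
In Celsius: 198.75 - 273.15 = -74.4°C.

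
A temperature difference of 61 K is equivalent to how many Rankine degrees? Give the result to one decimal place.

An interval of 1 K corresponds to 1.8°R.
61 × 1.8 = 109.8.

109.8°R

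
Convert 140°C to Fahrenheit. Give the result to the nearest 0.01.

284.00°F

In Fahrenheit: 140.0000 × 1.8 + 32 = 284.00°F.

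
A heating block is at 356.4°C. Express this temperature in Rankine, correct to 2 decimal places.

1133.19°R

In Rankine: 356.4000 × 1.8 + 491.67 = 1133.19°R.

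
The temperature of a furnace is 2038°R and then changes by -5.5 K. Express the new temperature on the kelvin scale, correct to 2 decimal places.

1126.72 K

Initial temperature in Celsius: (2038 - 491.67) × 5/9 = 859.0722°C.
The 5.5 K change is an interval; Kelvin and Celsius degrees are the same size, so ΔC = -5.5°C.
Final Celsius temperature: 859.0722 - 5.5000 = 853.5722°C.
In kelvin: 853.5722 + 273.15 = 1126.72 K.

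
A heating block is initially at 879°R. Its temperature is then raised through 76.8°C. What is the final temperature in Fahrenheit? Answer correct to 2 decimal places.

557.57°F

Initial temperature in Celsius: (879 - 491.67) × 5/9 = 215.1833°C.
Final Celsius temperature: 215.1833 + 76.8000 = 291.9833°C.
In Fahrenheit: 291.9833 × 1.8 + 32 = 557.57°F.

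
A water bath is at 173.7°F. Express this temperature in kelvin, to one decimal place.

In Celsius: (173.7 - 32) × 5/9 = 78.7222°C.
In kelvin: 78.7222 + 273.15 = 351.9 K.

351.9 K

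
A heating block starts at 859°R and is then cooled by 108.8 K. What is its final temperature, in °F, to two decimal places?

203.49°F

Initial temperature in Celsius: (859 - 491.67) × 5/9 = 204.0722°C.
The 108.8 K change is an interval; Kelvin and Celsius degrees are the same size, so ΔC = -108.8°C.
Final Celsius temperature: 204.0722 - 108.8000 = 95.2722°C.
In Fahrenheit: 95.2722 × 1.8 + 32 = 203.49°F.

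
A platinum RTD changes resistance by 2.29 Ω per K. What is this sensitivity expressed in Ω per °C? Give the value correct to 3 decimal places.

2.290 Ω per °C

Since only a temperature interval is involved, the additive offset between the scales drops out.
A change of 1°C is a change of 1 K, so per °C the value is 2.29 × 1 = 2.290.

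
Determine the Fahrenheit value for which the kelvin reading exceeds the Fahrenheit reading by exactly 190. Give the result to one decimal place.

Let F be the Fahrenheit reading. The kelvin reading is K = 5/9·F + 255.372.
Require K - F = 190: (-4/9)·F + 255.372 = 190.
F = (190 - 255.372) / (-4/9) = 147.1.

147.1°F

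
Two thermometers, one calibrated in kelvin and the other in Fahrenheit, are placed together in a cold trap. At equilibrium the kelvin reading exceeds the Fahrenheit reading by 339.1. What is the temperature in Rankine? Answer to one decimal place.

Let x be the kelvin reading; then the Fahrenheit reading is 1.8·x - 459.67.
(1.8·x - 459.67) - x = -339.1  ⇒  (0.8)·x = 120.57  ⇒  x = 150.7125 K.
In Celsius: 150.7125 - 273.15 = -122.4375°C.
In Rankine: -122.4375 × 1.8 + 491.67 = 271.3°R.

271.3°R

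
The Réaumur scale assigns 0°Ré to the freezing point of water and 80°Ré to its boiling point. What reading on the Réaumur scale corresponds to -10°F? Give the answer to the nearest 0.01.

-18.67°Ré

First in Celsius: (-10 - 32) × 5/9 = -23.3333°C.
Linearly onto the Réaumur scale: 0 + (-23.3333 / 100) × (80 - 0) = -18.67°Ré.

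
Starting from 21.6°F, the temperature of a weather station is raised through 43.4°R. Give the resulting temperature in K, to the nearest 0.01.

Initial temperature in Celsius: (21.6 - 32) × 5/9 = -5.7778°C.
The 43.4°R change is an interval, so only the factor 5/9 applies: +43.4 × 5/9 = +24.1111°C.
Final Celsius temperature: -5.7778 + 24.1111 = 18.3333°C.
In kelvin: 18.3333 + 273.15 = 291.48 K.

291.48 K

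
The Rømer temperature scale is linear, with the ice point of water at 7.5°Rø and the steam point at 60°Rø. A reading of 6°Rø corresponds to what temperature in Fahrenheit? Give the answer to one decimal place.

Linear interpolation between the fixed points: C = (6 - 7.5) × 100 / (60 - 7.5) = -2.8571°C.
Then -2.8571 × 1.8 + 32 = 26.9°F.

26.9°F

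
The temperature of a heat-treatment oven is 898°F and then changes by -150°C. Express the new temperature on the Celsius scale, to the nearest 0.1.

331.1°C

Initial temperature in Celsius: (898 - 32) × 5/9 = 481.1111°C.
Final Celsius temperature: 481.1111 - 150.0000 = 331.1111°C.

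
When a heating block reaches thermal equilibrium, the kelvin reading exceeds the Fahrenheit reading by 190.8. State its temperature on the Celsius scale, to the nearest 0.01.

62.94°C

Let x be the Fahrenheit reading; then the kelvin reading is 5/9·x + 255.372.
(5/9·x + 255.372) - x = 190.8  ⇒  (-4/9)·x = -64.5722  ⇒  x = 145.2875°F.
In Celsius: (145.2875 - 32) × 5/9 = 62.94°C.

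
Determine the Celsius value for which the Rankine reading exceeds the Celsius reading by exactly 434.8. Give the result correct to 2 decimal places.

Let C be the Celsius reading. The Rankine reading is R = 1.8·C + 491.67.
Require R - C = 434.8: (0.8)·C + 491.67 = 434.8.
C = (434.8 - 491.67) / (0.8) = -71.09.

-71.09°C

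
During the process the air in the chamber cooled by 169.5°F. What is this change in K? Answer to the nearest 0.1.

For a temperature interval the offset drops out; only the factor 5/9 applies.
169.5 × 5/9 = 94.2.

94.2 K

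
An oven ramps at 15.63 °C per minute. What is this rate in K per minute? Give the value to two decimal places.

15.63 K/minute

Since only a temperature interval is involved, the additive offset between the scales drops out.
A change of 1°C is a change of 1 K, so 15.63 × 1 = 15.63.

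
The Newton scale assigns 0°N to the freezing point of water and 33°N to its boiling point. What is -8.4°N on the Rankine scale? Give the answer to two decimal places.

Linear interpolation between the fixed points: C = (-8.4 - 0) × 100 / (33 - 0) = -25.4545°C.
Then -25.4545 × 1.8 + 491.67 = 445.85°R.

445.85°R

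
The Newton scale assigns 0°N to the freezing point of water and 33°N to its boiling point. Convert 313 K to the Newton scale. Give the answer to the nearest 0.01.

13.15°N

First in Celsius: 313 - 273.15 = 39.8500°C.
Linearly onto the Newton scale: 0 + (39.8500 / 100) × (33 - 0) = 13.15°N.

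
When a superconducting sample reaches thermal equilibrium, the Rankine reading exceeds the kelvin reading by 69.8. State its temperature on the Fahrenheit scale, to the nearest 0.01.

-302.62°F

Let x be the Rankine reading; then the kelvin reading is 5/9·x.
(5/9·x) - x = -69.8  ⇒  (-4/9)·x = -69.8  ⇒  x = 157.0500°R.
In Celsius: (157.05 - 491.67) × 5/9 = -185.9000°C.
In Fahrenheit: -185.9000 × 1.8 + 32 = -302.62°F.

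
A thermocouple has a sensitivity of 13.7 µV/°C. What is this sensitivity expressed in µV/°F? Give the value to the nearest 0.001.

7.611 µV/°F

The quantity depends on a temperature interval, so only the ratio of degree sizes applies; the offset between the scales is irrelevant.
A change of 1°F is a change of 5/9°C, so per °F the value is 13.7 × 5/9 = 7.611.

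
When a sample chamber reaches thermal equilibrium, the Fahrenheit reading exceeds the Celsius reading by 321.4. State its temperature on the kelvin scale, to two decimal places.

634.90 K

Let x be the Celsius reading; then the Fahrenheit reading is 1.8·x + 32.
(1.8·x + 32) - x = 321.4  ⇒  (0.8)·x = 289.4  ⇒  x = 361.7500°C.
In kelvin: 361.7500 + 273.15 = 634.90 K.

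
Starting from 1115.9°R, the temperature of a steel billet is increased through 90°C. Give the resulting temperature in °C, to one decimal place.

436.8°C

Initial temperature in Celsius: (1115.9 - 491.67) × 5/9 = 346.7944°C.
Final Celsius temperature: 346.7944 + 90.0000 = 436.7944°C.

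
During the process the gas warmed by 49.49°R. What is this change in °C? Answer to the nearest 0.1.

27.5°C

Only the scale ratio 5/9 matters for a change in temperature.
49.49 × 5/9 = 27.5.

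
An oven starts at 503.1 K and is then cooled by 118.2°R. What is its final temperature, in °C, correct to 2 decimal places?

164.28°C

Initial temperature in Celsius: 503.1 - 273.15 = 229.9500°C.
The 118.2°R change is an interval, so only the factor 5/9 applies: -118.2 × 5/9 = -65.6667°C.
Final Celsius temperature: 229.9500 - 65.6667 = 164.2833°C.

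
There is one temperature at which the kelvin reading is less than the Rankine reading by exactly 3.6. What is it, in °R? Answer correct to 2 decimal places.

Let R be the Rankine reading. The kelvin reading is K = 5/9·R.
Require K - R = -3.6: (-4/9)·R = -3.6.
R = (-3.6) / (-4/9) = 8.10.

8.10°R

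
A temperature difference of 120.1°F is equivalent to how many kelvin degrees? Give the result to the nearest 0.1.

An interval of 1°F corresponds to 5/9 K.
120.1 × 5/9 = 66.7.

66.7 K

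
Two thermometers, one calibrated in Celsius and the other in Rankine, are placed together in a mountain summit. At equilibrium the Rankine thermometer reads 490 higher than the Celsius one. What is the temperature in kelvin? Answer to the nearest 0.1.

271.1 K

Let x be the Celsius reading; then the Rankine reading is 1.8·x + 491.67.
(1.8·x + 491.67) - x = 490  ⇒  (0.8)·x = -1.67  ⇒  x = -2.0875°C.
In kelvin: -2.0875 + 273.15 = 271.1 K.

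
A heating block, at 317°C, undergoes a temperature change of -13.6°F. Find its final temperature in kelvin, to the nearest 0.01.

The 13.6°F change is an interval, so only the factor 5/9 applies: -13.6 × 5/9 = -7.5556°C.
Final Celsius temperature: 317.0000 - 7.5556 = 309.4444°C.
In kelvin: 309.4444 + 273.15 = 582.59 K.

582.59 K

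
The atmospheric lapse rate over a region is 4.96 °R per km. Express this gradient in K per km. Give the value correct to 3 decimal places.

The quantity depends on a temperature interval, so only the ratio of degree sizes applies; the offset between the scales is irrelevant.
A change of 1°R is a change of 5/9 K, so 4.96 × 5/9 = 2.756.

2.756 K/km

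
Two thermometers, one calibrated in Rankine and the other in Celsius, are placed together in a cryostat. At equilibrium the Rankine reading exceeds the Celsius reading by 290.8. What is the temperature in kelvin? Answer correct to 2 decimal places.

22.06 K

Let x be the Rankine reading; then the Celsius reading is 5/9·x - 273.15.
(5/9·x - 273.15) - x = -290.8  ⇒  (-4/9)·x = -17.65  ⇒  x = 39.7125°R.
In Celsius: (39.7125 - 491.67) × 5/9 = -251.0875°C.
In kelvin: -251.0875 + 273.15 = 22.06 K.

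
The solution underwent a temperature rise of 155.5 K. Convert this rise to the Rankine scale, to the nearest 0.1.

An interval of 1 K corresponds to 1.8°R.
155.5 × 1.8 = 279.9.

279.9°R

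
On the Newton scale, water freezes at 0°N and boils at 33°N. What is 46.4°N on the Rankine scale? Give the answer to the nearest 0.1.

744.8°R

Linear interpolation between the fixed points: C = (46.4 - 0) × 100 / (33 - 0) = 140.6061°C.
Then 140.6061 × 1.8 + 491.67 = 744.8°R.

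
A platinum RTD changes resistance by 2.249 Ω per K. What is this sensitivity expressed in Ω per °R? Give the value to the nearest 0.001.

1.249 Ω per °R

Since only a temperature interval is involved, the additive offset between the scales drops out.
A change of 1°R is a change of 5/9 K, so per °R the value is 2.249 × 5/9 = 1.249.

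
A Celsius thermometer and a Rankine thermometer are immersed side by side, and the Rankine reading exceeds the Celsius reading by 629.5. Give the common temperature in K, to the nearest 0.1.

Let x be the Celsius reading; then the Rankine reading is 1.8·x + 491.67.
(1.8·x + 491.67) - x = 629.5  ⇒  (0.8)·x = 137.83  ⇒  x = 172.2875°C.
In kelvin: 172.2875 + 273.15 = 445.4 K.

445.4 K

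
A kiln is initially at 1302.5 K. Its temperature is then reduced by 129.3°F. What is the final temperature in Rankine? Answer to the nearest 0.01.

2215.20°R

Initial temperature in Celsius: 1302.5 - 273.15 = 1029.3500°C.
The 129.3°F change is an interval, so only the factor 5/9 applies: -129.3 × 5/9 = -71.8333°C.
Final Celsius temperature: 1029.3500 - 71.8333 = 957.5167°C.
In Rankine: 957.5167 × 1.8 + 491.67 = 2215.20°R.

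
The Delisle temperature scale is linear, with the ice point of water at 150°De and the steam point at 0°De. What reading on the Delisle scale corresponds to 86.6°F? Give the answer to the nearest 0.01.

First in Celsius: (86.6 - 32) × 5/9 = 30.3333°C.
Linearly onto the Delisle scale: 150 + (30.3333 / 100) × (0 - 150) = 104.50°De.

104.50°De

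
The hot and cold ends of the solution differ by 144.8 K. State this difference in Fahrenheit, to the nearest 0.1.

260.6°F

An interval of 1 K corresponds to 1.8°F.
144.8 × 1.8 = 260.6.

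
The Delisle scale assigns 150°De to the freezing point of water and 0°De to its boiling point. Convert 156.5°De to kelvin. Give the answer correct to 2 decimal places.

268.82 K

Linear interpolation between the fixed points: C = (156.5 - 150) × 100 / (0 - 150) = -4.3333°C.
Then -4.3333 + 273.15 = 268.82 K.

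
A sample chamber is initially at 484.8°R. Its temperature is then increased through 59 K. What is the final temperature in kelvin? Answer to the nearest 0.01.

Initial temperature in Celsius: (484.8 - 491.67) × 5/9 = -3.8167°C.
The 59 K change is an interval; Kelvin and Celsius degrees are the same size, so ΔC = +59°C.
Final Celsius temperature: -3.8167 + 59.0000 = 55.1833°C.
In kelvin: 55.1833 + 273.15 = 328.33 K.

328.33 K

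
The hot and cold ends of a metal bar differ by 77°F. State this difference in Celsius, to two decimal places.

42.78°C

Only the scale ratio 5/9 matters for a change in temperature.
77 × 5/9 = 42.78.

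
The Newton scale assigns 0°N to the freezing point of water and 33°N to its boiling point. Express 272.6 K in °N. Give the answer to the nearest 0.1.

-0.2°N

First in Celsius: 272.6 - 273.15 = -0.5500°C.
Linearly onto the Newton scale: 0 + (-0.5500 / 100) × (33 - 0) = -0.2°N.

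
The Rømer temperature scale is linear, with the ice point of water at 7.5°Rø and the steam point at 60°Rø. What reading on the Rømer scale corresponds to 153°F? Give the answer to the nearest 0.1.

First in Celsius: (153 - 32) × 5/9 = 67.2222°C.
Linearly onto the Rømer scale: 7.5 + (67.2222 / 100) × (60 - 7.5) = 42.8°Rø.

42.8°Rø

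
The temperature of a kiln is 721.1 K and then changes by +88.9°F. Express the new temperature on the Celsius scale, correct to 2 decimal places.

Initial temperature in Celsius: 721.1 - 273.15 = 447.9500°C.
The 88.9°F change is an interval, so only the factor 5/9 applies: +88.9 × 5/9 = +49.3889°C.
Final Celsius temperature: 447.9500 + 49.3889 = 497.3389°C.

497.34°C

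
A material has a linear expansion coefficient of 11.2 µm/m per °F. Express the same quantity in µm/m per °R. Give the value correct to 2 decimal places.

Since only a temperature interval is involved, the additive offset between the scales drops out.
A change of 1°R is a change of 1°F, so per °R the value is 11.2 × 1 = 11.20.

11.20 µm/m per °R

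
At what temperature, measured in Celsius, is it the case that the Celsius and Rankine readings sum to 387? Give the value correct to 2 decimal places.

-37.38°C

Let C be the Celsius reading. The Rankine reading is R = 1.8·C + 491.67.
Require C + R = 387: (2.8)·C + 491.67 = 387.
C = (387 - 491.67) / (2.8) = -37.38.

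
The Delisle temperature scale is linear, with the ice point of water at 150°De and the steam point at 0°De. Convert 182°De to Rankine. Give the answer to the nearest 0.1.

453.3°R

Linear interpolation between the fixed points: C = (182 - 150) × 100 / (0 - 150) = -21.3333°C.
Then -21.3333 × 1.8 + 491.67 = 453.3°R.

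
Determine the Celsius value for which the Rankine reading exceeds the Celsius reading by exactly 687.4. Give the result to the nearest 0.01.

244.66°C

Let C be the Celsius reading. The Rankine reading is R = 1.8·C + 491.67.
Require R - C = 687.4: (0.8)·C + 491.67 = 687.4.
C = (687.4 - 491.67) / (0.8) = 244.66.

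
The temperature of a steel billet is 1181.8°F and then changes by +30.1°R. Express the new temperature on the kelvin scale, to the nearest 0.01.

Initial temperature in Celsius: (1181.8 - 32) × 5/9 = 638.7778°C.
The 30.1°R change is an interval, so only the factor 5/9 applies: +30.1 × 5/9 = +16.7222°C.
Final Celsius temperature: 638.7778 + 16.7222 = 655.5000°C.
In kelvin: 655.5000 + 273.15 = 928.65 K.

928.65 K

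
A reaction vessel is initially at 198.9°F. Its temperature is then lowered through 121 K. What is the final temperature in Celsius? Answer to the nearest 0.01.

-28.28°C

Initial temperature in Celsius: (198.9 - 32) × 5/9 = 92.7222°C.
The 121 K change is an interval; Kelvin and Celsius degrees are the same size, so ΔC = -121°C.
Final Celsius temperature: 92.7222 - 121.0000 = -28.2778°C.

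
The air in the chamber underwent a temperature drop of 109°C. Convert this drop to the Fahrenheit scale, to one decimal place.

196.2°F

Only the scale ratio 1.8 matters for a change in temperature.
109 × 1.8 = 196.2.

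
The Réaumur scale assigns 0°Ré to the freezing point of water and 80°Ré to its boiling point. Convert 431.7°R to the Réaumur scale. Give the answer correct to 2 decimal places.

-26.65°Ré

First in Celsius: (431.7 - 491.67) × 5/9 = -33.3167°C.
Linearly onto the Réaumur scale: 0 + (-33.3167 / 100) × (80 - 0) = -26.65°Ré.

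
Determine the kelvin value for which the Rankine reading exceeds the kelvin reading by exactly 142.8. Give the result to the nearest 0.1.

178.5 K

Let K be the kelvin reading. The Rankine reading is R = 1.8·K.
Require R - K = 142.8: (0.8)·K = 142.8.
K = (142.8) / (0.8) = 178.5.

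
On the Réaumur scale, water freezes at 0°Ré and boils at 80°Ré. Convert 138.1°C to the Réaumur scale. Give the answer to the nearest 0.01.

110.48°Ré

Linearly onto the Réaumur scale: 0 + (138.1000 / 100) × (80 - 0) = 110.48°Ré.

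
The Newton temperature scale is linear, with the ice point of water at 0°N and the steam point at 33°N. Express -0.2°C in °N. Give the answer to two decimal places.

Linearly onto the Newton scale: 0 + (-0.2000 / 100) × (33 - 0) = -0.07°N.

-0.07°N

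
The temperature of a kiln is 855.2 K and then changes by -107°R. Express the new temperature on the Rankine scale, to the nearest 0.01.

Initial temperature in Celsius: 855.2 - 273.15 = 582.0500°C.
The 107°R change is an interval, so only the factor 5/9 applies: -107 × 5/9 = -59.4444°C.
Final Celsius temperature: 582.0500 - 59.4444 = 522.6056°C.
In Rankine: 522.6056 × 1.8 + 491.67 = 1432.36°R.

1432.36°R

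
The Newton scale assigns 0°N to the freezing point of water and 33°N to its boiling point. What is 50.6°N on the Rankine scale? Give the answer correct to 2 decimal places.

767.67°R

Linear interpolation between the fixed points: C = (50.6 - 0) × 100 / (33 - 0) = 153.3333°C.
Then 153.3333 × 1.8 + 491.67 = 767.67°R.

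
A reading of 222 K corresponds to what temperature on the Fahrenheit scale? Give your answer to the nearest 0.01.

-60.07°F

In Celsius: 222 - 273.15 = -51.1500°C.
In Fahrenheit: -51.1500 × 1.8 + 32 = -60.07°F.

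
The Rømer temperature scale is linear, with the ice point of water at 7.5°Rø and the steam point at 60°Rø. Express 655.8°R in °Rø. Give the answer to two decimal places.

55.37°Rø

First in Celsius: (655.8 - 491.67) × 5/9 = 91.1833°C.
Linearly onto the Rømer scale: 7.5 + (91.1833 / 100) × (60 - 7.5) = 55.37°Rø.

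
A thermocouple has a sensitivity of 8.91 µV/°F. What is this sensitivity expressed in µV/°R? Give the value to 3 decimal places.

8.910 µV/°R

Since only a temperature interval is involved, the additive offset between the scales drops out.
A change of 1°R is a change of 1°F, so per °R the value is 8.91 × 1 = 8.910.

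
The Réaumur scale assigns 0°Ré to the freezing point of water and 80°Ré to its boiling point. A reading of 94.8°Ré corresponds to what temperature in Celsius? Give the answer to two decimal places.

118.50°C

Linear interpolation between the fixed points: C = (94.8 - 0) × 100 / (80 - 0) = 118.5000°C.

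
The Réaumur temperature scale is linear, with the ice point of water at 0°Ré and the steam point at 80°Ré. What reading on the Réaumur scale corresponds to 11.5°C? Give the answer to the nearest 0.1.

Linearly onto the Réaumur scale: 0 + (11.5000 / 100) × (80 - 0) = 9.2°Ré.

9.2°Ré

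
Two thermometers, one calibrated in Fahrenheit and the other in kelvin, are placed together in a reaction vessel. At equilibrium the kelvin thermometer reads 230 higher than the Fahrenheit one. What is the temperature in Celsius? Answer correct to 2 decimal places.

Let x be the Fahrenheit reading; then the kelvin reading is 5/9·x + 255.372.
(5/9·x + 255.372) - x = 230  ⇒  (-4/9)·x = -25.3722  ⇒  x = 57.0875°F.
In Celsius: (57.0875 - 32) × 5/9 = 13.94°C.

13.94°C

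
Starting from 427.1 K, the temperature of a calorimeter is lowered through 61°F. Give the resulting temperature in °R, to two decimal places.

707.78°R

Initial temperature in Celsius: 427.1 - 273.15 = 153.9500°C.
The 61°F change is an interval, so only the factor 5/9 applies: -61 × 5/9 = -33.8889°C.
Final Celsius temperature: 153.9500 - 33.8889 = 120.0611°C.
In Rankine: 120.0611 × 1.8 + 491.67 = 707.78°R.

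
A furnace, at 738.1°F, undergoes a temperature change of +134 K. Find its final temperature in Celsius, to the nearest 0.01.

526.28°C

Initial temperature in Celsius: (738.1 - 32) × 5/9 = 392.2778°C.
The 134 K change is an interval; Kelvin and Celsius degrees are the same size, so ΔC = +134°C.
Final Celsius temperature: 392.2778 + 134.0000 = 526.2778°C.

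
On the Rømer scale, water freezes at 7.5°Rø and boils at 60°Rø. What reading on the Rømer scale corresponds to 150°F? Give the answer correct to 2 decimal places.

41.92°Rø

First in Celsius: (150 - 32) × 5/9 = 65.5556°C.
Linearly onto the Rømer scale: 7.5 + (65.5556 / 100) × (60 - 7.5) = 41.92°Rø.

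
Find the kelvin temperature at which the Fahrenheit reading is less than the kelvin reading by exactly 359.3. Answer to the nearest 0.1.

125.5 K

Let K be the kelvin reading. The Fahrenheit reading is F = 1.8·K - 459.67.
Require F - K = -359.3: (0.8)·K - 459.67 = -359.3.
K = (-359.3 + 459.67) / (0.8) = 125.5.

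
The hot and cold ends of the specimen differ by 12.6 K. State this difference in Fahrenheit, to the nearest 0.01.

22.68°F

An interval of 1 K corresponds to 1.8°F.
12.6 × 1.8 = 22.68.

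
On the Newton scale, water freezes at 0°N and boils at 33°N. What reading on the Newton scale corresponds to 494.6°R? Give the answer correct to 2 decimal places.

First in Celsius: (494.6 - 491.67) × 5/9 = 1.6278°C.
Linearly onto the Newton scale: 0 + (1.6278 / 100) × (33 - 0) = 0.54°N.

0.54°N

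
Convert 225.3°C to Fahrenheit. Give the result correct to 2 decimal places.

In Fahrenheit: 225.3000 × 1.8 + 32 = 437.54°F.

437.54°F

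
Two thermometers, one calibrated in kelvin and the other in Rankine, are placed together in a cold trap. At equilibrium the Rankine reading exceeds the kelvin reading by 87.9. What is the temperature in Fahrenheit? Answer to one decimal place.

-261.9°F

Let x be the kelvin reading; then the Rankine reading is 1.8·x.
(1.8·x) - x = 87.9  ⇒  (0.8)·x = 87.9  ⇒  x = 109.8750 K.
In Celsius: 109.875 - 273.15 = -163.2750°C.
In Fahrenheit: -163.2750 × 1.8 + 32 = -261.9°F.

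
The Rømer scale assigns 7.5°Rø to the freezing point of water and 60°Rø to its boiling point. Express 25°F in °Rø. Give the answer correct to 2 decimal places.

5.46°Rø

First in Celsius: (25 - 32) × 5/9 = -3.8889°C.
Linearly onto the Rømer scale: 7.5 + (-3.8889 / 100) × (60 - 7.5) = 5.46°Rø.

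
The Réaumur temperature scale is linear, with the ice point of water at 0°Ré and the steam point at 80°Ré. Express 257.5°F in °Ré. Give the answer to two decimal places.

100.22°Ré

First in Celsius: (257.5 - 32) × 5/9 = 125.2778°C.
Linearly onto the Réaumur scale: 0 + (125.2778 / 100) × (80 - 0) = 100.22°Ré.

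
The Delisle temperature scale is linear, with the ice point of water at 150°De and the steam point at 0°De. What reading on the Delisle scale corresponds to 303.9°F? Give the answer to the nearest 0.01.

First in Celsius: (303.9 - 32) × 5/9 = 151.0556°C.
Linearly onto the Delisle scale: 150 + (151.0556 / 100) × (0 - 150) = -76.58°De.

-76.58°De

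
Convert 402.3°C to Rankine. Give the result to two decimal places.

1215.81°R

In Rankine: 402.3000 × 1.8 + 491.67 = 1215.81°R.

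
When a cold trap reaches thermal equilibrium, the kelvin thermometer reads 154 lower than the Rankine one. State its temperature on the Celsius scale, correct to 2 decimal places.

-80.65°C

Let x be the Rankine reading; then the kelvin reading is 5/9·x.
(5/9·x) - x = -154  ⇒  (-4/9)·x = -154  ⇒  x = 346.5000°R.
In Celsius: (346.5 - 491.67) × 5/9 = -80.65°C.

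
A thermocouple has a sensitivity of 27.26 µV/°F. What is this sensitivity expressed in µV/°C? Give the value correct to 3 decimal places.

49.068 µV/°C

The quantity depends on a temperature interval, so only the ratio of degree sizes applies; the offset between the scales is irrelevant.
A change of 1°C is a change of 1.8°F, so per °C the value is 27.26 × 1.8 = 49.068.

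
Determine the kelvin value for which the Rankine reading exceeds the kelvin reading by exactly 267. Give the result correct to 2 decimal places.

Let K be the kelvin reading. The Rankine reading is R = 1.8·K.
Require R - K = 267: (0.8)·K = 267.
K = (267) / (0.8) = 333.75.

333.75 K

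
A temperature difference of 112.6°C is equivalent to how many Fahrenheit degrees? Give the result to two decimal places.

An interval of 1°C corresponds to 1.8°F.
112.6 × 1.8 = 202.68.

202.68°F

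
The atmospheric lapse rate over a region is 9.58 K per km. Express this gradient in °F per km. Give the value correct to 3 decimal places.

The quantity depends on a temperature interval, so only the ratio of degree sizes applies; the offset between the scales is irrelevant.
A change of 1 K is a change of 1.8°F, so 9.58 × 1.8 = 17.244.

17.244 °F/km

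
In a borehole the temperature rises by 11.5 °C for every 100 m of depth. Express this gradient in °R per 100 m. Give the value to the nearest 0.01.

The quantity depends on a temperature interval, so only the ratio of degree sizes applies; the offset between the scales is irrelevant.
A change of 1°C is a change of 1.8°R, so 11.5 × 1.8 = 20.70.

20.70 °R/100 m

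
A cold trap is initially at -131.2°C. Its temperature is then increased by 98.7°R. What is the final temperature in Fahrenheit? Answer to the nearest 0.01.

-105.46°F

The 98.7°R change is an interval, so only the factor 5/9 applies: +98.7 × 5/9 = +54.8333°C.
Final Celsius temperature: -131.2000 + 54.8333 = -76.3667°C.
In Fahrenheit: -76.3667 × 1.8 + 32 = -105.46°F.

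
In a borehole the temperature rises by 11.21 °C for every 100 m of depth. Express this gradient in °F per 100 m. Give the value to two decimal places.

20.18 °F/100 m

The quantity depends on a temperature interval, so only the ratio of degree sizes applies; the offset between the scales is irrelevant.
A change of 1°C is a change of 1.8°F, so 11.21 × 1.8 = 20.18.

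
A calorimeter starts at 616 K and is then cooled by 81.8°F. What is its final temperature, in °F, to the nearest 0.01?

567.33°F

Initial temperature in Celsius: 616 - 273.15 = 342.8500°C.
The 81.8°F change is an interval, so only the factor 5/9 applies: -81.8 × 5/9 = -45.4444°C.
Final Celsius temperature: 342.8500 - 45.4444 = 297.4056°C.
In Fahrenheit: 297.4056 × 1.8 + 32 = 567.33°F.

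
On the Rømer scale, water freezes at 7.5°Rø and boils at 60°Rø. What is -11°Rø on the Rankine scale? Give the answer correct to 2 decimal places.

Linear interpolation between the fixed points: C = (-11 - 7.5) × 100 / (60 - 7.5) = -35.2381°C.
Then -35.2381 × 1.8 + 491.67 = 428.24°R.

428.24°R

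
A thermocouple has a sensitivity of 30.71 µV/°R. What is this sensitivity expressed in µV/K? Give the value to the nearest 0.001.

55.278 µV/K

Since only a temperature interval is involved, the additive offset between the scales drops out.
A change of 1 K is a change of 1.8°R, so per K the value is 30.71 × 1.8 = 55.278.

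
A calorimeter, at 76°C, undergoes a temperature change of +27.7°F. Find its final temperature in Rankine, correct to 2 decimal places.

656.17°R

The 27.7°F change is an interval, so only the factor 5/9 applies: +27.7 × 5/9 = +15.3889°C.
Final Celsius temperature: 76.0000 + 15.3889 = 91.3889°C.
In Rankine: 91.3889 × 1.8 + 491.67 = 656.17°R.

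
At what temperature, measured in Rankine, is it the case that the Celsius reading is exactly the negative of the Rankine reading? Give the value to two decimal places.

Let R be the Rankine reading. The Celsius reading is C = 5/9·R - 273.15.
Require C = -1·R: 5/9·R - 273.15 = -1·R.
(14/9)·R = 273.15  ⇒  R = 175.60.

175.60°R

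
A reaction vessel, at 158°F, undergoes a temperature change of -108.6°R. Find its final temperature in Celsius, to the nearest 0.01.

Initial temperature in Celsius: (158 - 32) × 5/9 = 70.0000°C.
The 108.6°R change is an interval, so only the factor 5/9 applies: -108.6 × 5/9 = -60.3333°C.
Final Celsius temperature: 70.0000 - 60.3333 = 9.6667°C.

9.67°C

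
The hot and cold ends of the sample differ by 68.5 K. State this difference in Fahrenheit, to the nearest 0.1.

123.3°F

An interval of 1 K corresponds to 1.8°F.
68.5 × 1.8 = 123.3.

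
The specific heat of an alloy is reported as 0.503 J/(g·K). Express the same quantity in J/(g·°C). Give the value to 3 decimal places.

The quantity depends on a temperature interval, so only the ratio of degree sizes applies; the offset between the scales is irrelevant.
A change of 1°C is a change of 1 K, so per °C the value is 0.503 × 1 = 0.503.

0.503 J/(g·°C)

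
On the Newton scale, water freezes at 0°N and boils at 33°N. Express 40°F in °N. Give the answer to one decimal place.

1.5°N

First in Celsius: (40 - 32) × 5/9 = 4.4444°C.
Linearly onto the Newton scale: 0 + (4.4444 / 100) × (33 - 0) = 1.5°N.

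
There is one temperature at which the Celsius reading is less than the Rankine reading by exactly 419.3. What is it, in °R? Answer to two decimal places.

Let R be the Rankine reading. The Celsius reading is C = 5/9·R - 273.15.
Require C - R = -419.3: (-4/9)·R - 273.15 = -419.3.
R = (-419.3 + 273.15) / (-4/9) = 328.84.

328.84°R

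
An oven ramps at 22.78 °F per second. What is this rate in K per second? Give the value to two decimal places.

12.66 K/second

Since only a temperature interval is involved, the additive offset between the scales drops out.
A change of 1°F is a change of 5/9 K, so 22.78 × 5/9 = 12.66.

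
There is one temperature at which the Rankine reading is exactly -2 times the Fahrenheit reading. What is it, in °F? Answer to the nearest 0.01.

Let F be the Fahrenheit reading. The Rankine reading is R = 1·F + 459.67.
Require R = -2·F: 1·F + 459.67 = -2·F.
(3)·F = -459.67  ⇒  F = -153.22.

-153.22°F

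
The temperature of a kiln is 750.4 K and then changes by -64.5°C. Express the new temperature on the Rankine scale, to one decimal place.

Initial temperature in Celsius: 750.4 - 273.15 = 477.2500°C.
Final Celsius temperature: 477.2500 - 64.5000 = 412.7500°C.
In Rankine: 412.7500 × 1.8 + 491.67 = 1234.6°R.

1234.6°R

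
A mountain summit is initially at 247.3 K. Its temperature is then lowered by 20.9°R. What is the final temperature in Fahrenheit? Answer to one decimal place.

-35.4°F

Initial temperature in Celsius: 247.3 - 273.15 = -25.8500°C.
The 20.9°R change is an interval, so only the factor 5/9 applies: -20.9 × 5/9 = -11.6111°C.
Final Celsius temperature: -25.8500 - 11.6111 = -37.4611°C.
In Fahrenheit: -37.4611 × 1.8 + 32 = -35.4°F.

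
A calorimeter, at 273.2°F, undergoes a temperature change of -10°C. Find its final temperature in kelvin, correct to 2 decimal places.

Initial temperature in Celsius: (273.2 - 32) × 5/9 = 134.0000°C.
Final Celsius temperature: 134.0000 - 10.0000 = 124.0000°C.
In kelvin: 124.0000 + 273.15 = 397.15 K.

397.15 K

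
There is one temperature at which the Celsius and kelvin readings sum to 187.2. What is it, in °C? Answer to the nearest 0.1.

Let C be the Celsius reading. The kelvin reading is K = 1·C + 273.15.
Require C + K = 187.2: (2)·C + 273.15 = 187.2.
C = (187.2 - 273.15) / (2) = -43.0.

-43.0°C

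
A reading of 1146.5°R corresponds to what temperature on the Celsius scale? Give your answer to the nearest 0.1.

363.8°C

In Celsius: (1146.5 - 491.67) × 5/9 = 363.7944°C.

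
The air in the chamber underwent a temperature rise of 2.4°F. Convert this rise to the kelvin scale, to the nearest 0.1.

1.3 K

Only the scale ratio 5/9 matters for a change in temperature.
2.4 × 5/9 = 1.3.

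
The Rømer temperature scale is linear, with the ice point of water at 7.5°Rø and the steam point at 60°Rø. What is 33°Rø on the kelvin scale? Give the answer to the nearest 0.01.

321.72 K

Linear interpolation between the fixed points: C = (33 - 7.5) × 100 / (60 - 7.5) = 48.5714°C.
Then 48.5714 + 273.15 = 321.72 K.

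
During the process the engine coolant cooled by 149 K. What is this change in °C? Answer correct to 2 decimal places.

149.00°C

Kelvin and Celsius degrees are the same size, so the interval is unchanged: 149.00.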